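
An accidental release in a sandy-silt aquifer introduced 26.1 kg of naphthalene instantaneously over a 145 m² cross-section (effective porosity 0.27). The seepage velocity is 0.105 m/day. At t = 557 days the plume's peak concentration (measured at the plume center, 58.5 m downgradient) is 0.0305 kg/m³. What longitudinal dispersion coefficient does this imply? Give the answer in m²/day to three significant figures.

0.0683 m²/day

At the plume center C_max = M/(n_e·A·√(4πDt)), so D = M²/(4πt·(n_e·A·C_max)²).
n_e·A·C_max = 0.27 × 145 × 0.0305 = 1.194 kg/m.
D = 26.1²/(4π × 557 × 1.194²) = 0.0683 m²/day.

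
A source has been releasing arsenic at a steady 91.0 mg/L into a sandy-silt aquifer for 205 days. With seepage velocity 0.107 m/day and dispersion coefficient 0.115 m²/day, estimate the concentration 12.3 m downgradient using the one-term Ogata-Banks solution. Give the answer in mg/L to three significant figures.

For a continuous step input, C/C₀ ≈ ½·erfc((x−vt)/(2√(Dt))).
vt = 0.107 × 205 = 21.935 m and 2√(Dt) = 2√(0.115 × 205) = 9.711 m.
Argument (x−vt)/(2√(Dt)) = (12.3 − 21.935)/9.711 = -0.9922; ½·erfc(-0.9922) = 0.9197.
C = 91.0 × 0.9197 = 83.7 mg/L.

83.7 mg/L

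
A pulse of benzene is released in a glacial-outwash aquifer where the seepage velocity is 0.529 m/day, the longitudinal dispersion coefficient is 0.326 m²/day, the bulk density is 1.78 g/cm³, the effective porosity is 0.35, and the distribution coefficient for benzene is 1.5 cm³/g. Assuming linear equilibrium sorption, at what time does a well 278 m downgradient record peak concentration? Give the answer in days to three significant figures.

Retardation factor R = 1 + ρ_b·K_d/n = 1 + 1.78 × 1.5/0.35 = 8.629.
Sorption retards both mechanisms: v_R = v/R = 0.06130 m/day, D_R = D/R = 0.03778 m²/day.
Peak time from v_R²t² + 2D_R t − x² = 0: t = (√(D_R² + v_R²x²) − D_R)/v_R².
√(D_R² + v_R²x²) = √(0.03778² + 0.06130² × 278²) = 17.04; v_R² = 0.003758.
t = (17.04 − 0.03778)/0.003758 = 4520 days.

4520 days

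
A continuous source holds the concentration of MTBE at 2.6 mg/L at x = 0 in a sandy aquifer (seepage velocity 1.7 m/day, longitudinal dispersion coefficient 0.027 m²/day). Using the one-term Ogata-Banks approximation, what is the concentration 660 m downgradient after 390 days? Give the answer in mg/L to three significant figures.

1.93 mg/L

For a continuous step input, C/C₀ ≈ ½·erfc((x−vt)/(2√(Dt))).
vt = 1.7 × 390 = 663 m and 2√(Dt) = 2√(0.027 × 390) = 6.490 m.
Argument (x−vt)/(2√(Dt)) = (660 − 663)/6.490 = -0.4622; ½·erfc(-0.4622) = 0.7433.
C = 2.6 × 0.7433 = 1.93 mg/L.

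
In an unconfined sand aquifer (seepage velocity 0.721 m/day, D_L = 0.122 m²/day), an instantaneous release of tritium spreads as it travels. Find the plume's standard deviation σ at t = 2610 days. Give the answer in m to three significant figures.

Dispersive spreading gives a Gaussian with σ² = 2Dt; advection only shifts the center.
σ = √(2 × 0.122 × 2610) = 25.2 m.

25.2 m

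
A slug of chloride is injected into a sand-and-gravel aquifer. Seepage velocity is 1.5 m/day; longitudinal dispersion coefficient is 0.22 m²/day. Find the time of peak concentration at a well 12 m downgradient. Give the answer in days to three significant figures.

7.90 days

For the 1D instantaneous-source solution, setting ∂C/∂t = 0 at fixed x gives v²t² + 2Dt − x² = 0, so t = (√(D² + v²x²) − D)/v².
√(D² + v²x²) = √(0.22² + 1.5² × 12²) = 18.00; v² = 2.25.
t = (18.00 − 0.22)/2.25 = 7.90 days (vs. the pure-advection estimate x/v = 8.00 d).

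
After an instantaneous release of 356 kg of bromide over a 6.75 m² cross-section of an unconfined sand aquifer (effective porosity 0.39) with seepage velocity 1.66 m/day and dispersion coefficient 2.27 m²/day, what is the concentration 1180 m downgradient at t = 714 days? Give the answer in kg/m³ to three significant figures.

0.944 kg/m³

For an instantaneous plane source, C(x,t) = M/(n_e·A·√(4πDt)) · exp(−(x−vt)²/(4Dt)), with n_e·A the pore (flow) area.
Plume center vt = 1.66 × 714 = 1185.24 m, so the well at 1180 m is 5.24 m upgradient of the peak.
√(4πDt) = 142.7 m, giving peak height M/(n_e·A·√(4πDt)) = 356/(0.39 × 6.75 × 142.7) = 0.9477 kg/m³.
(x−vt)²/(4Dt) = (-5.24)²/(4 × 2.27 × 714) = 0.004235; exp(−0.004235) = 0.9958.
C = 0.9477 × 0.9958 = 0.944 kg/m³.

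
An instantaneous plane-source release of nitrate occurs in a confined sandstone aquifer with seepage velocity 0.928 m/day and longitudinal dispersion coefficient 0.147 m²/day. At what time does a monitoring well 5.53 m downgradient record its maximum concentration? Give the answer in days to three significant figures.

5.79 days

For the 1D instantaneous-source solution, setting ∂C/∂t = 0 at fixed x gives v²t² + 2Dt − x² = 0, so t = (√(D² + v²x²) − D)/v².
√(D² + v²x²) = √(0.147² + 0.928² × 5.53²) = 5.134; v² = 0.861184.
t = (5.134 − 0.147)/0.861184 = 5.79 days (vs. the pure-advection estimate x/v = 5.96 d).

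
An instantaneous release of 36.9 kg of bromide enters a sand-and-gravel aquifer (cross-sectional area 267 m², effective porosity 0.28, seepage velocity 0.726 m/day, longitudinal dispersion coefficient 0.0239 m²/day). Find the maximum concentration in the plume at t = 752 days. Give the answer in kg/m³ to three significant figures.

The peak of an instantaneous 1D plume sits at x = vt; there the Gaussian factor is 1 and C_max = M/(n_e·A·√(4πDt)), where n_e·A is the pore area the mass is dissolved in.
√(4πDt) = √(4π × 0.0239 × 752) = 15.03 m, so C_max = 36.9/(0.28 × 267 × 15.03) = 0.0328 kg/m³.

0.0328 kg/m³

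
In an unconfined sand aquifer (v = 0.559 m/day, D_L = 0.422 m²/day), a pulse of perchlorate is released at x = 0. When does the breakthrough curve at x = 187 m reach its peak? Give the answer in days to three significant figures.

For the 1D instantaneous-source solution, setting ∂C/∂t = 0 at fixed x gives v²t² + 2Dt − x² = 0, so t = (√(D² + v²x²) − D)/v².
√(D² + v²x²) = √(0.422² + 0.559² × 187²) = 104.5; v² = 0.312481.
t = (104.5 − 0.422)/0.312481 = 333 days (vs. the pure-advection estimate x/v = 335 d).

333 days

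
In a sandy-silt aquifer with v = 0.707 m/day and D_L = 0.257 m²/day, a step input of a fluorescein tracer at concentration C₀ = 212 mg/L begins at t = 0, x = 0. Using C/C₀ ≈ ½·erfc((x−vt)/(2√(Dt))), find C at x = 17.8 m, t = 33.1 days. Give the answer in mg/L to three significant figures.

For a continuous step input, C/C₀ ≈ ½·erfc((x−vt)/(2√(Dt))).
vt = 0.707 × 33.1 = 23.4017 m and 2√(Dt) = 2√(0.257 × 33.1) = 5.833 m.
Argument (x−vt)/(2√(Dt)) = (17.8 − 23.4017)/5.833 = -0.9603; ½·erfc(-0.9603) = 0.9128.
C = 212 × 0.9128 = 194 mg/L.

194 mg/L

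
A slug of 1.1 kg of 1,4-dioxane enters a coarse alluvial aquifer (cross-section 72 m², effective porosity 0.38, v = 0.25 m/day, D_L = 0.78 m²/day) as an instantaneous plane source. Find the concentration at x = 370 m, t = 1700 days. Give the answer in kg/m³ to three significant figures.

0.000176 kg/m³

For an instantaneous plane source, C(x,t) = M/(n_e·A·√(4πDt)) · exp(−(x−vt)²/(4Dt)), with n_e·A the pore (flow) area.
Plume center vt = 0.25 × 1700 = 425 m, so the well at 370 m is 55 m upgradient of the peak.
√(4πDt) = 129.1 m, giving peak height M/(n_e·A·√(4πDt)) = 1.1/(0.38 × 72 × 129.1) = 0.0003114 kg/m³.
(x−vt)²/(4Dt) = (-55)²/(4 × 0.78 × 1700) = 0.5703; exp(−0.5703) = 0.5654.
C = 0.0003114 × 0.5654 = 0.000176 kg/m³.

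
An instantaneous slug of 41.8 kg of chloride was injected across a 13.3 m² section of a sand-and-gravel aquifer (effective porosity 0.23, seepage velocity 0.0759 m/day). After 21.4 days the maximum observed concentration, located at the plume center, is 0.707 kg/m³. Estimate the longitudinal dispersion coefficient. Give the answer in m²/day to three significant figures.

1.39 m²/day

At the plume center C_max = M/(n_e·A·√(4πDt)), so D = M²/(4πt·(n_e·A·C_max)²).
n_e·A·C_max = 0.23 × 13.3 × 0.707 = 2.163 kg/m.
D = 41.8²/(4π × 21.4 × 2.163²) = 1.39 m²/day.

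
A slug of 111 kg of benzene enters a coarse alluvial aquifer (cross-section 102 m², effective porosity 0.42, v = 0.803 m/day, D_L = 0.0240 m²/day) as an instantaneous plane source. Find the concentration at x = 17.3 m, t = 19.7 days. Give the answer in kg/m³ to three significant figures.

For an instantaneous plane source, C(x,t) = M/(n_e·A·√(4πDt)) · exp(−(x−vt)²/(4Dt)), with n_e·A the pore (flow) area.
Plume center vt = 0.803 × 19.7 = 15.8191 m, so the well at 17.3 m is 1.4809 m downgradient of the peak.
√(4πDt) = 2.437 m, giving peak height M/(n_e·A·√(4πDt)) = 111/(0.42 × 102 × 2.437) = 1.063 kg/m³.
(x−vt)²/(4Dt) = (1.4809)²/(4 × 0.0240 × 19.7) = 1.160; exp(−1.160) = 0.3135.
C = 1.063 × 0.3135 = 0.333 kg/m³.

0.333 kg/m³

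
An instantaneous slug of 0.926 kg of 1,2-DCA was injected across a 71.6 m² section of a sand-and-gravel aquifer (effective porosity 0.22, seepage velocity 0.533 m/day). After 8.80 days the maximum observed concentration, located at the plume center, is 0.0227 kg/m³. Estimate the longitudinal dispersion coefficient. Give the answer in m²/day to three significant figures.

At the plume center C_max = M/(n_e·A·√(4πDt)), so D = M²/(4πt·(n_e·A·C_max)²).
n_e·A·C_max = 0.22 × 71.6 × 0.0227 = 0.3576 kg/m.
D = 0.926²/(4π × 8.80 × 0.3576²) = 0.0606 m²/day.

0.0606 m²/day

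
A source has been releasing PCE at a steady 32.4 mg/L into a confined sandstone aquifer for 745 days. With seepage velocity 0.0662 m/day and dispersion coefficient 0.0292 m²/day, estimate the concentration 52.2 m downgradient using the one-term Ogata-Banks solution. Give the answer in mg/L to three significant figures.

For a continuous step input, C/C₀ ≈ ½·erfc((x−vt)/(2√(Dt))).
vt = 0.0662 × 745 = 49.319 m and 2√(Dt) = 2√(0.0292 × 745) = 9.328 m.
Argument (x−vt)/(2√(Dt)) = (52.2 − 49.319)/9.328 = 0.3089; ½·erfc(0.3089) = 0.3311.
C = 32.4 × 0.3311 = 10.7 mg/L.

10.7 mg/L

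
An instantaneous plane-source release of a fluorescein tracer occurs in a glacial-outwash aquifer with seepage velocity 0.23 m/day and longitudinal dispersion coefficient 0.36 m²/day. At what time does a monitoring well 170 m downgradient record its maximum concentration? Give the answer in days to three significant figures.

732 days

For the 1D instantaneous-source solution, setting ∂C/∂t = 0 at fixed x gives v²t² + 2Dt − x² = 0, so t = (√(D² + v²x²) − D)/v².
√(D² + v²x²) = √(0.36² + 0.23² × 170²) = 39.10; v² = 0.0529.
t = (39.10 − 0.36)/0.0529 = 732 days (vs. the pure-advection estimate x/v = 739 d).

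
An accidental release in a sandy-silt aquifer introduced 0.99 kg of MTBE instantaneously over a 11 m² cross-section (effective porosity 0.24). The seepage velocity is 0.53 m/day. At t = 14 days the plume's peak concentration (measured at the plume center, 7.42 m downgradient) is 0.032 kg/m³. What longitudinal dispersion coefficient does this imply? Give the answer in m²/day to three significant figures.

At the plume center C_max = M/(n_e·A·√(4πDt)), so D = M²/(4πt·(n_e·A·C_max)²).
n_e·A·C_max = 0.24 × 11 × 0.032 = 0.08448 kg/m.
D = 0.99²/(4π × 14 × 0.08448²) = 0.781 m²/day.

0.781 m²/day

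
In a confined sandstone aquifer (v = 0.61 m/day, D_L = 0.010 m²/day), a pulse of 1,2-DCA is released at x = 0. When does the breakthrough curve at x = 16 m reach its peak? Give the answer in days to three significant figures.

26.2 days

For the 1D instantaneous-source solution, setting ∂C/∂t = 0 at fixed x gives v²t² + 2Dt − x² = 0, so t = (√(D² + v²x²) − D)/v².
√(D² + v²x²) = √(0.010² + 0.61² × 16²) = 9.760; v² = 0.3721.
t = (9.760 − 0.010)/0.3721 = 26.2 days (vs. the pure-advection estimate x/v = 26.2 d).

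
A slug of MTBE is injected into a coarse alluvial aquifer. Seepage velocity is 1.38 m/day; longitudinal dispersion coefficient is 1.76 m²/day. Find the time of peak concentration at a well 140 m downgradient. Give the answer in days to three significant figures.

For the 1D instantaneous-source solution, setting ∂C/∂t = 0 at fixed x gives v²t² + 2Dt − x² = 0, so t = (√(D² + v²x²) − D)/v².
√(D² + v²x²) = √(1.76² + 1.38² × 140²) = 193.2; v² = 1.9044.
t = (193.2 − 1.76)/1.9044 = 101 days (vs. the pure-advection estimate x/v = 101 d).

101 days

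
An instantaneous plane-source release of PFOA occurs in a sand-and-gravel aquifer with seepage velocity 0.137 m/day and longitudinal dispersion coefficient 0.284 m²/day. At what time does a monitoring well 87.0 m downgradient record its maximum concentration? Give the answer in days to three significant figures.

For the 1D instantaneous-source solution, setting ∂C/∂t = 0 at fixed x gives v²t² + 2Dt − x² = 0, so t = (√(D² + v²x²) − D)/v².
√(D² + v²x²) = √(0.284² + 0.137² × 87.0²) = 11.92; v² = 0.018769.
t = (11.92 − 0.284)/0.018769 = 620 days (vs. the pure-advection estimate x/v = 635 d).

620 days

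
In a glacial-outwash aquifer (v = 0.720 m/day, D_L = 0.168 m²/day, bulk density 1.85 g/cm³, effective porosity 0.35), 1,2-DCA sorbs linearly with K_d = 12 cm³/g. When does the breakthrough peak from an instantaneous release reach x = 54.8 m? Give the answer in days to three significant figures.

Retardation factor R = 1 + ρ_b·K_d/n = 1 + 1.85 × 12/0.35 = 64.43.
Sorption retards both mechanisms: v_R = v/R = 0.01117 m/day, D_R = D/R = 0.002607 m²/day.
Peak time from v_R²t² + 2D_R t − x² = 0: t = (√(D_R² + v_R²x²) − D_R)/v_R².
√(D_R² + v_R²x²) = √(0.002607² + 0.01117² × 54.8²) = 0.6121; v_R² = 0.0001248.
t = (0.6121 − 0.002607)/0.0001248 = 4880 days.

4880 days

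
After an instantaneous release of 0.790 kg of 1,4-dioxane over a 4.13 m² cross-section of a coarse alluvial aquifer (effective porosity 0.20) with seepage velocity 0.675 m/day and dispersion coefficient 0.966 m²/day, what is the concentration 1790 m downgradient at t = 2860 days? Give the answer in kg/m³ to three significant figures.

0.000860 kg/m³

For an instantaneous plane source, C(x,t) = M/(n_e·A·√(4πDt)) · exp(−(x−vt)²/(4Dt)), with n_e·A the pore (flow) area.
Plume center vt = 0.675 × 2860 = 1930.5 m, so the well at 1790 m is 140.5 m upgradient of the peak.
√(4πDt) = 186.3 m, giving peak height M/(n_e·A·√(4πDt)) = 0.790/(0.20 × 4.13 × 186.3) = 0.005134 kg/m³.
(x−vt)²/(4Dt) = (-140.5)²/(4 × 0.966 × 2860) = 1.786; exp(−1.786) = 0.1676.
C = 0.005134 × 0.1676 = 0.000860 kg/m³.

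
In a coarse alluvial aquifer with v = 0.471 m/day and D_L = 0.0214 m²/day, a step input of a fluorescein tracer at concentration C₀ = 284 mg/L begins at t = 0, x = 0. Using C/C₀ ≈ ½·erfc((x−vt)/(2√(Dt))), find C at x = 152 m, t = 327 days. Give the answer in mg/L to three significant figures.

200 mg/L

For a continuous step input, C/C₀ ≈ ½·erfc((x−vt)/(2√(Dt))).
vt = 0.471 × 327 = 154.017 m and 2√(Dt) = 2√(0.0214 × 327) = 5.291 m.
Argument (x−vt)/(2√(Dt)) = (152 − 154.017)/5.291 = -0.3812; ½·erfc(-0.3812) = 0.7051.
C = 284 × 0.7051 = 200 mg/L.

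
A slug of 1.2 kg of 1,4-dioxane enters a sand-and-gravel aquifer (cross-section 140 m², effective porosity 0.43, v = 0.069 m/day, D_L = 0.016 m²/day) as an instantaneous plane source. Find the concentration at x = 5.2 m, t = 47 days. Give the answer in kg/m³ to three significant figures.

0.00182 kg/m³

For an instantaneous plane source, C(x,t) = M/(n_e·A·√(4πDt)) · exp(−(x−vt)²/(4Dt)), with n_e·A the pore (flow) area.
Plume center vt = 0.069 × 47 = 3.243 m, so the well at 5.2 m is 1.957 m downgradient of the peak.
√(4πDt) = 3.074 m, giving peak height M/(n_e·A·√(4πDt)) = 1.2/(0.43 × 140 × 3.074) = 0.006485 kg/m³.
(x−vt)²/(4Dt) = (1.957)²/(4 × 0.016 × 47) = 1.273; exp(−1.273) = 0.2800.
C = 0.006485 × 0.2800 = 0.00182 kg/m³.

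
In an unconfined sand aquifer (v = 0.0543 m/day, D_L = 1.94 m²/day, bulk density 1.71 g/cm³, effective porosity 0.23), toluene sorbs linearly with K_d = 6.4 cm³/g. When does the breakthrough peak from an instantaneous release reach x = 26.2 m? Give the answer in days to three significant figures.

7670 days

Retardation factor R = 1 + ρ_b·K_d/n = 1 + 1.71 × 6.4/0.23 = 48.58.
Sorption retards both mechanisms: v_R = v/R = 0.001118 m/day, D_R = D/R = 0.03993 m²/day.
Peak time from v_R²t² + 2D_R t − x² = 0: t = (√(D_R² + v_R²x²) − D_R)/v_R².
√(D_R² + v_R²x²) = √(0.03993² + 0.001118² × 26.2²) = 0.04952; v_R² = 1.250e-06.
t = (0.04952 − 0.03993)/1.250e-06 = 7670 days.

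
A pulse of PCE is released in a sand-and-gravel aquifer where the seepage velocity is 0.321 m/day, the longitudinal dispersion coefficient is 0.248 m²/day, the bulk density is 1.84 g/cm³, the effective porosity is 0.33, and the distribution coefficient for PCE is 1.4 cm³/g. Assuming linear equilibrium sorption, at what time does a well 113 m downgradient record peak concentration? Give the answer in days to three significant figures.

Retardation factor R = 1 + ρ_b·K_d/n = 1 + 1.84 × 1.4/0.33 = 8.806.
Sorption retards both mechanisms: v_R = v/R = 0.03645 m/day, D_R = D/R = 0.02816 m²/day.
Peak time from v_R²t² + 2D_R t − x² = 0: t = (√(D_R² + v_R²x²) − D_R)/v_R².
√(D_R² + v_R²x²) = √(0.02816² + 0.03645² × 113²) = 4.119; v_R² = 0.001329.
t = (4.119 − 0.02816)/0.001329 = 3080 days.

3080 days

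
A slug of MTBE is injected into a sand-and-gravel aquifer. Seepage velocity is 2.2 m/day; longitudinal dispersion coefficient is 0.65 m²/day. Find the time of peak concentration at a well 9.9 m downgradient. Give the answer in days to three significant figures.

For the 1D instantaneous-source solution, setting ∂C/∂t = 0 at fixed x gives v²t² + 2Dt − x² = 0, so t = (√(D² + v²x²) − D)/v².
√(D² + v²x²) = √(0.65² + 2.2² × 9.9²) = 21.79; v² = 4.84.
t = (21.79 − 0.65)/4.84 = 4.37 days (vs. the pure-advection estimate x/v = 4.50 d).

4.37 days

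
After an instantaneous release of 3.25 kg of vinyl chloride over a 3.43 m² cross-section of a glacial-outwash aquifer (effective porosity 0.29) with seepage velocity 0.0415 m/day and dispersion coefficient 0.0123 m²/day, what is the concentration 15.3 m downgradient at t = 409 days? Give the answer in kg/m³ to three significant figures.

0.358 kg/m³

For an instantaneous plane source, C(x,t) = M/(n_e·A·√(4πDt)) · exp(−(x−vt)²/(4Dt)), with n_e·A the pore (flow) area.
Plume center vt = 0.0415 × 409 = 16.9735 m, so the well at 15.3 m is 1.6735 m upgradient of the peak.
√(4πDt) = 7.951 m, giving peak height M/(n_e·A·√(4πDt)) = 3.25/(0.29 × 3.43 × 7.951) = 0.4109 kg/m³.
(x−vt)²/(4Dt) = (-1.6735)²/(4 × 0.0123 × 409) = 0.1392; exp(−0.1392) = 0.8701.
C = 0.4109 × 0.8701 = 0.358 kg/m³.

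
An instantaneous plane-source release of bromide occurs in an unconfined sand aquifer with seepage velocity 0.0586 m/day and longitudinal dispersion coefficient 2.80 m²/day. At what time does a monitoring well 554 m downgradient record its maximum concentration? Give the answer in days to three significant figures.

8670 days

For the 1D instantaneous-source solution, setting ∂C/∂t = 0 at fixed x gives v²t² + 2Dt − x² = 0, so t = (√(D² + v²x²) − D)/v².
√(D² + v²x²) = √(2.80² + 0.0586² × 554²) = 32.58; v² = 0.00343396.
t = (32.58 − 2.80)/0.00343396 = 8670 days (vs. the pure-advection estimate x/v = 9450 d).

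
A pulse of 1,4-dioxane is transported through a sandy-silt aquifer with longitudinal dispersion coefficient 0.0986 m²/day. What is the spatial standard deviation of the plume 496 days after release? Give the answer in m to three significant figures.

9.89 m

Dispersive spreading gives a Gaussian with σ² = 2Dt; advection only shifts the center.
σ = √(2 × 0.0986 × 496) = 9.89 m.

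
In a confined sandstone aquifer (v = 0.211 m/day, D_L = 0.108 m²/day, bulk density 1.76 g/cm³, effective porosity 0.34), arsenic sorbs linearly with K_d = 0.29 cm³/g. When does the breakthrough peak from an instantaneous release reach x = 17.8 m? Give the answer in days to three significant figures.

Retardation factor R = 1 + ρ_b·K_d/n = 1 + 1.76 × 0.29/0.34 = 2.501.
Sorption retards both mechanisms: v_R = v/R = 0.08437 m/day, D_R = D/R = 0.04318 m²/day.
Peak time from v_R²t² + 2D_R t − x² = 0: t = (√(D_R² + v_R²x²) − D_R)/v_R².
√(D_R² + v_R²x²) = √(0.04318² + 0.08437² × 17.8²) = 1.502; v_R² = 0.007118.
t = (1.502 − 0.04318)/0.007118 = 205 days.

205 days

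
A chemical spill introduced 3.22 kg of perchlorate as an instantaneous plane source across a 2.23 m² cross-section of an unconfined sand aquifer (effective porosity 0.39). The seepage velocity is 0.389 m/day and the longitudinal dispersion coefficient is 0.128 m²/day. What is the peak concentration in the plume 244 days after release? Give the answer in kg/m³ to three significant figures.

0.187 kg/m³

The peak of an instantaneous 1D plume sits at x = vt; there the Gaussian factor is 1 and C_max = M/(n_e·A·√(4πDt)), where n_e·A is the pore area the mass is dissolved in.
√(4πDt) = √(4π × 0.128 × 244) = 19.81 m, so C_max = 3.22/(0.39 × 2.23 × 19.81) = 0.187 kg/m³.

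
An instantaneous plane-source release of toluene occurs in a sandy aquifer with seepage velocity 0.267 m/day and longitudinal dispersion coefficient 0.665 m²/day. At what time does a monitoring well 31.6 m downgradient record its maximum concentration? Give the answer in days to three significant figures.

For the 1D instantaneous-source solution, setting ∂C/∂t = 0 at fixed x gives v²t² + 2Dt − x² = 0, so t = (√(D² + v²x²) − D)/v².
√(D² + v²x²) = √(0.665² + 0.267² × 31.6²) = 8.463; v² = 0.071289.
t = (8.463 − 0.665)/0.071289 = 109 days (vs. the pure-advection estimate x/v = 118 d).

109 days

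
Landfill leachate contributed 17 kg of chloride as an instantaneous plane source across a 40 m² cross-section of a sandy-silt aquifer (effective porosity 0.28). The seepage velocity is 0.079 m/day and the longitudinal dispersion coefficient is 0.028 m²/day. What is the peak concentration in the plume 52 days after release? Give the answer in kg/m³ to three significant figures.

0.355 kg/m³

The peak of an instantaneous 1D plume sits at x = vt; there the Gaussian factor is 1 and C_max = M/(n_e·A·√(4πDt)), where n_e·A is the pore area the mass is dissolved in.
√(4πDt) = √(4π × 0.028 × 52) = 4.277 m, so C_max = 17/(0.28 × 40 × 4.277) = 0.355 kg/m³.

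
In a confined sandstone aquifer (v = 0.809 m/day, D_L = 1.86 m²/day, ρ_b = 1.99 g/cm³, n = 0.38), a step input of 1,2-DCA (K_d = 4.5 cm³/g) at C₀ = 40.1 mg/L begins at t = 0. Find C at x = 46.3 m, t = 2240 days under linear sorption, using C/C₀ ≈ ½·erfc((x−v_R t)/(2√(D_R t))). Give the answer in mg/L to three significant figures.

Retardation factor R = 1 + ρ_b·K_d/n = 1 + 1.99 × 4.5/0.38 = 24.57.
Sorption retards both mechanisms: v_R = v/R = 0.03293 m/day, D_R = D/R = 0.07570 m²/day.
v_R·t = 0.03293 × 2240 = 73.7632 m; 2√(D_R t) = 26.04 m; argument = (46.3 − 73.7632)/26.04 = -1.055.
C = C₀ × ½·erfc(-1.055) = 40.1 × 0.9321 = 37.4 mg/L.

37.4 mg/L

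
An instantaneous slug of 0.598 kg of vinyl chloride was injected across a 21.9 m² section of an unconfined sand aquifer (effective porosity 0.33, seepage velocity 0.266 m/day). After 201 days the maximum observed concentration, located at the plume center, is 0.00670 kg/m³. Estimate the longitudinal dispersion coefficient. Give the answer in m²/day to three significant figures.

At the plume center C_max = M/(n_e·A·√(4πDt)), so D = M²/(4πt·(n_e·A·C_max)²).
n_e·A·C_max = 0.33 × 21.9 × 0.00670 = 0.04842 kg/m.
D = 0.598²/(4π × 201 × 0.04842²) = 0.0604 m²/day.

0.0604 m²/day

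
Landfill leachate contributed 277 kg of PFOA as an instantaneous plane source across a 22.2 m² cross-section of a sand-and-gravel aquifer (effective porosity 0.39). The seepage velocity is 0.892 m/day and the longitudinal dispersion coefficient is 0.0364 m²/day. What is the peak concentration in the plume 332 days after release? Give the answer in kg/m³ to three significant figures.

The peak of an instantaneous 1D plume sits at x = vt; there the Gaussian factor is 1 and C_max = M/(n_e·A·√(4πDt)), where n_e·A is the pore area the mass is dissolved in.
√(4πDt) = √(4π × 0.0364 × 332) = 12.32 m, so C_max = 277/(0.39 × 22.2 × 12.32) = 2.60 kg/m³.

2.60 kg/m³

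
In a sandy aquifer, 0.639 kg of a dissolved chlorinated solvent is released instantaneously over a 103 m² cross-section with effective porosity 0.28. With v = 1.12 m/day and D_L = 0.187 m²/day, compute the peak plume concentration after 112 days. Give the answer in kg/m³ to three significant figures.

The peak of an instantaneous 1D plume sits at x = vt; there the Gaussian factor is 1 and C_max = M/(n_e·A·√(4πDt)), where n_e·A is the pore area the mass is dissolved in.
√(4πDt) = √(4π × 0.187 × 112) = 16.22 m, so C_max = 0.639/(0.28 × 103 × 16.22) = 0.00137 kg/m³.

0.00137 kg/m³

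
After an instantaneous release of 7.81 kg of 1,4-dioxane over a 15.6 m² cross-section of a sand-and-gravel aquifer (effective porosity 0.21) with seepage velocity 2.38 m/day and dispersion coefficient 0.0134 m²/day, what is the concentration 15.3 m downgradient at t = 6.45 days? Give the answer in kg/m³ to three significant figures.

For an instantaneous plane source, C(x,t) = M/(n_e·A·√(4πDt)) · exp(−(x−vt)²/(4Dt)), with n_e·A the pore (flow) area.
Plume center vt = 2.38 × 6.45 = 15.351 m, so the well at 15.3 m is 0.051 m upgradient of the peak.
√(4πDt) = 1.042 m, giving peak height M/(n_e·A·√(4πDt)) = 7.81/(0.21 × 15.6 × 1.042) = 2.288 kg/m³.
(x−vt)²/(4Dt) = (-0.051)²/(4 × 0.0134 × 6.45) = 0.007523; exp(−0.007523) = 0.9925.
C = 2.288 × 0.9925 = 2.27 kg/m³.

2.27 kg/m³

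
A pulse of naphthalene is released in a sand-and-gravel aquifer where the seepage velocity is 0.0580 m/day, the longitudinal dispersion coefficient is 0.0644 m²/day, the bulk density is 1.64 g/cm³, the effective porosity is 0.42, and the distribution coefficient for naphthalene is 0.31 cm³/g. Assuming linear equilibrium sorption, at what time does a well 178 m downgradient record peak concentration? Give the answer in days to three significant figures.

6740 days

Retardation factor R = 1 + ρ_b·K_d/n = 1 + 1.64 × 0.31/0.42 = 2.210.
Sorption retards both mechanisms: v_R = v/R = 0.02624 m/day, D_R = D/R = 0.02914 m²/day.
Peak time from v_R²t² + 2D_R t − x² = 0: t = (√(D_R² + v_R²x²) − D_R)/v_R².
√(D_R² + v_R²x²) = √(0.02914² + 0.02624² × 178²) = 4.671; v_R² = 0.0006885.
t = (4.671 − 0.02914)/0.0006885 = 6740 days.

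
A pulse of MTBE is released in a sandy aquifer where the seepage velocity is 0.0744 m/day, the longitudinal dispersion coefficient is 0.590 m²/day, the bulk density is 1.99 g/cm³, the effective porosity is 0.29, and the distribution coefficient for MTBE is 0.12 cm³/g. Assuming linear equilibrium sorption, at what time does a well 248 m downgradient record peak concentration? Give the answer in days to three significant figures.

Retardation factor R = 1 + ρ_b·K_d/n = 1 + 1.99 × 0.12/0.29 = 1.823.
Sorption retards both mechanisms: v_R = v/R = 0.04081 m/day, D_R = D/R = 0.3236 m²/day.
Peak time from v_R²t² + 2D_R t − x² = 0: t = (√(D_R² + v_R²x²) − D_R)/v_R².
√(D_R² + v_R²x²) = √(0.3236² + 0.04081² × 248²) = 10.13; v_R² = 0.001665.
t = (10.13 − 0.3236)/0.001665 = 5890 days.

5890 days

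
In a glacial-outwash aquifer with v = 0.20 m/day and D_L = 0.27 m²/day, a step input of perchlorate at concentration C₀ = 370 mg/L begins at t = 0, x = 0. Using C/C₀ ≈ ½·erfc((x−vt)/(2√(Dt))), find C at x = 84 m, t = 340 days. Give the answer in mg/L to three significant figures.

For a continuous step input, C/C₀ ≈ ½·erfc((x−vt)/(2√(Dt))).
vt = 0.20 × 340 = 68 m and 2√(Dt) = 2√(0.27 × 340) = 19.16 m.
Argument (x−vt)/(2√(Dt)) = (84 − 68)/19.16 = 0.8351; ½·erfc(0.8351) = 0.1188.
C = 370 × 0.1188 = 44.0 mg/L.

44.0 mg/L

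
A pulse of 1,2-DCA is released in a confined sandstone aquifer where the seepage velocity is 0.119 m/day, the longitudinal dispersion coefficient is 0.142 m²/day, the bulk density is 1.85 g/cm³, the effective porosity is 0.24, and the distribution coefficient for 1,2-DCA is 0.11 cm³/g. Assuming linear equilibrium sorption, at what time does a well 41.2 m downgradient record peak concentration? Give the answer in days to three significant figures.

Retardation factor R = 1 + ρ_b·K_d/n = 1 + 1.85 × 0.11/0.24 = 1.848.
Sorption retards both mechanisms: v_R = v/R = 0.06439 m/day, D_R = D/R = 0.07684 m²/day.
Peak time from v_R²t² + 2D_R t − x² = 0: t = (√(D_R² + v_R²x²) − D_R)/v_R².
√(D_R² + v_R²x²) = √(0.07684² + 0.06439² × 41.2²) = 2.654; v_R² = 0.004146.
t = (2.654 − 0.07684)/0.004146 = 622 days.

622 days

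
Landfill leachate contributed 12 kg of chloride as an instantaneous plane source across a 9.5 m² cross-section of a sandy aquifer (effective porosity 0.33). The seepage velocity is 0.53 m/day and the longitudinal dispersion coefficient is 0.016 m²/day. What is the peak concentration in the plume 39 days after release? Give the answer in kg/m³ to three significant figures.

The peak of an instantaneous 1D plume sits at x = vt; there the Gaussian factor is 1 and C_max = M/(n_e·A·√(4πDt)), where n_e·A is the pore area the mass is dissolved in.
√(4πDt) = √(4π × 0.016 × 39) = 2.800 m, so C_max = 12/(0.33 × 9.5 × 2.800) = 1.37 kg/m³.

1.37 kg/m³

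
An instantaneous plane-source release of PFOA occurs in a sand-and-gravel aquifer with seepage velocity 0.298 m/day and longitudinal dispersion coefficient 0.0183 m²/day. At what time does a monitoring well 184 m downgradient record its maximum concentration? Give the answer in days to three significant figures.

For the 1D instantaneous-source solution, setting ∂C/∂t = 0 at fixed x gives v²t² + 2Dt − x² = 0, so t = (√(D² + v²x²) − D)/v².
√(D² + v²x²) = √(0.0183² + 0.298² × 184²) = 54.83; v² = 0.088804.
t = (54.83 − 0.0183)/0.088804 = 617 days (vs. the pure-advection estimate x/v = 617 d).

617 days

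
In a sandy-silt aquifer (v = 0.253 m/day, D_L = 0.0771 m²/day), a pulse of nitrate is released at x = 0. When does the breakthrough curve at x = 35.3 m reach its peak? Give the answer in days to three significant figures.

For the 1D instantaneous-source solution, setting ∂C/∂t = 0 at fixed x gives v²t² + 2Dt − x² = 0, so t = (√(D² + v²x²) − D)/v².
√(D² + v²x²) = √(0.0771² + 0.253² × 35.3²) = 8.931; v² = 0.064009.
t = (8.931 − 0.0771)/0.064009 = 138 days (vs. the pure-advection estimate x/v = 140 d).

138 days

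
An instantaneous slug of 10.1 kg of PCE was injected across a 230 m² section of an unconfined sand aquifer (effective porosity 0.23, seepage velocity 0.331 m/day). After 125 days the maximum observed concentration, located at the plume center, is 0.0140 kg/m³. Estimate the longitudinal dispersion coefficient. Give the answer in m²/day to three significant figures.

At the plume center C_max = M/(n_e·A·√(4πDt)), so D = M²/(4πt·(n_e·A·C_max)²).
n_e·A·C_max = 0.23 × 230 × 0.0140 = 0.7406 kg/m.
D = 10.1²/(4π × 125 × 0.7406²) = 0.118 m²/day.

0.118 m²/day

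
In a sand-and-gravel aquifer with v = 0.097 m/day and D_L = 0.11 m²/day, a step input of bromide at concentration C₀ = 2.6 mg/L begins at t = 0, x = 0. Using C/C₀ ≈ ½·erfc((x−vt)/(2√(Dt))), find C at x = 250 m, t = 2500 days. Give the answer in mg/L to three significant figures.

For a continuous step input, C/C₀ ≈ ½·erfc((x−vt)/(2√(Dt))).
vt = 0.097 × 2500 = 242.5 m and 2√(Dt) = 2√(0.11 × 2500) = 33.17 m.
Argument (x−vt)/(2√(Dt)) = (250 − 242.5)/33.17 = 0.2261; ½·erfc(0.2261) = 0.3746.
C = 2.6 × 0.3746 = 0.974 mg/L.

0.974 mg/L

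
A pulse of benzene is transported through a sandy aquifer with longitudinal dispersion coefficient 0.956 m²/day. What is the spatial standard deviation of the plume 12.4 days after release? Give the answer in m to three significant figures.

4.87 m

Dispersive spreading gives a Gaussian with σ² = 2Dt; advection only shifts the center.
σ = √(2 × 0.956 × 12.4) = 4.87 m.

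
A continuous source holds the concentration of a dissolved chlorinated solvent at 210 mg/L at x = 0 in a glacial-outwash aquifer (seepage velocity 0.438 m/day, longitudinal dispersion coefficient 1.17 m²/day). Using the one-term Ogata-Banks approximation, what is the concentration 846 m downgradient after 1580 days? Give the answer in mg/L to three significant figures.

1.19 mg/L

For a continuous step input, C/C₀ ≈ ½·erfc((x−vt)/(2√(Dt))).
vt = 0.438 × 1580 = 692.04 m and 2√(Dt) = 2√(1.17 × 1580) = 85.99 m.
Argument (x−vt)/(2√(Dt)) = (846 − 692.04)/85.99 = 1.790; ½·erfc(1.790) = 0.005680.
C = 210 × 0.005680 = 1.19 mg/L.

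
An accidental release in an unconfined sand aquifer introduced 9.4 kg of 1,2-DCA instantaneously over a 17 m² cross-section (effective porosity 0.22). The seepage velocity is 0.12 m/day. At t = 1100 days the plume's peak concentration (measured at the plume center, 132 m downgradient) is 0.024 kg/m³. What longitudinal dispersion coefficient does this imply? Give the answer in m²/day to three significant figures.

At the plume center C_max = M/(n_e·A·√(4πDt)), so D = M²/(4πt·(n_e·A·C_max)²).
n_e·A·C_max = 0.22 × 17 × 0.024 = 0.08976 kg/m.
D = 9.4²/(4π × 1100 × 0.08976²) = 0.793 m²/day.

0.793 m²/day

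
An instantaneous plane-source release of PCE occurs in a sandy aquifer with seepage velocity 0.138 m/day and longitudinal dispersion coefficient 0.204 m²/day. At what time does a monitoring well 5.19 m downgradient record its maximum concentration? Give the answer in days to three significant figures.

For the 1D instantaneous-source solution, setting ∂C/∂t = 0 at fixed x gives v²t² + 2Dt − x² = 0, so t = (√(D² + v²x²) − D)/v².
√(D² + v²x²) = √(0.204² + 0.138² × 5.19²) = 0.7447; v² = 0.019044.
t = (0.7447 − 0.204)/0.019044 = 28.4 days (vs. the pure-advection estimate x/v = 37.6 d).

28.4 days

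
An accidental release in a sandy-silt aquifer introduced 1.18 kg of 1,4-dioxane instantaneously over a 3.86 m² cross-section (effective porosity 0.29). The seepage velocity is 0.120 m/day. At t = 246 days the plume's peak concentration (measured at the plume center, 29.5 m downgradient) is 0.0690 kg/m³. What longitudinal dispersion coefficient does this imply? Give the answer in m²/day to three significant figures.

At the plume center C_max = M/(n_e·A·√(4πDt)), so D = M²/(4πt·(n_e·A·C_max)²).
n_e·A·C_max = 0.29 × 3.86 × 0.0690 = 0.07724 kg/m.
D = 1.18²/(4π × 246 × 0.07724²) = 0.0755 m²/day.

0.0755 m²/day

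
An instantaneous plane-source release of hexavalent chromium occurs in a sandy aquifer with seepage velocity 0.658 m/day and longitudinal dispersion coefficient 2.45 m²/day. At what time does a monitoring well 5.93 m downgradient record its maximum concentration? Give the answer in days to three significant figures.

For the 1D instantaneous-source solution, setting ∂C/∂t = 0 at fixed x gives v²t² + 2Dt − x² = 0, so t = (√(D² + v²x²) − D)/v².
√(D² + v²x²) = √(2.45² + 0.658² × 5.93²) = 4.607; v² = 0.432964.
t = (4.607 − 2.45)/0.432964 = 4.98 days (vs. the pure-advection estimate x/v = 9.01 d).

4.98 days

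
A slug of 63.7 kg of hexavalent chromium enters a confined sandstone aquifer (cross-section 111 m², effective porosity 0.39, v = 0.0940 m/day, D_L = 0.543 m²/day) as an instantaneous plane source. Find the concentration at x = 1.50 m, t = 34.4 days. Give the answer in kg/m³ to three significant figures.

For an instantaneous plane source, C(x,t) = M/(n_e·A·√(4πDt)) · exp(−(x−vt)²/(4Dt)), with n_e·A the pore (flow) area.
Plume center vt = 0.0940 × 34.4 = 3.2336 m, so the well at 1.50 m is 1.7336 m upgradient of the peak.
√(4πDt) = 15.32 m, giving peak height M/(n_e·A·√(4πDt)) = 63.7/(0.39 × 111 × 15.32) = 0.09605 kg/m³.
(x−vt)²/(4Dt) = (-1.7336)²/(4 × 0.543 × 34.4) = 0.04022; exp(−0.04022) = 0.9606.
C = 0.09605 × 0.9606 = 0.0923 kg/m³.

0.0923 kg/m³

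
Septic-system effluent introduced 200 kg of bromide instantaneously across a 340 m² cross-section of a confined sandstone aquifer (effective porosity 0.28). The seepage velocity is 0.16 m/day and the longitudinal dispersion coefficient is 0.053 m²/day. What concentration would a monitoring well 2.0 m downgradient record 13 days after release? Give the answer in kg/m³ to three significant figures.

0.712 kg/m³

For an instantaneous plane source, C(x,t) = M/(n_e·A·√(4πDt)) · exp(−(x−vt)²/(4Dt)), with n_e·A the pore (flow) area.
Plume center vt = 0.16 × 13 = 2.08 m, so the well at 2.0 m is 0.08 m upgradient of the peak.
√(4πDt) = 2.942 m, giving peak height M/(n_e·A·√(4πDt)) = 200/(0.28 × 340 × 2.942) = 0.7141 kg/m³.
(x−vt)²/(4Dt) = (-0.08)²/(4 × 0.053 × 13) = 0.002322; exp(−0.002322) = 0.9977.
C = 0.7141 × 0.9977 = 0.712 kg/m³.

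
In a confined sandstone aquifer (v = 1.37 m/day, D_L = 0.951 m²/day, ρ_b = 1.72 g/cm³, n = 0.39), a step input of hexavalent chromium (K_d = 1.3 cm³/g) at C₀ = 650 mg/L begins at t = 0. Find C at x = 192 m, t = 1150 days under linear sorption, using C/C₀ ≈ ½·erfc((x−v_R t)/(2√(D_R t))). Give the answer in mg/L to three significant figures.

644 mg/L

Retardation factor R = 1 + ρ_b·K_d/n = 1 + 1.72 × 1.3/0.39 = 6.733.
Sorption retards both mechanisms: v_R = v/R = 0.2035 m/day, D_R = D/R = 0.1412 m²/day.
v_R·t = 0.2035 × 1150 = 234.025 m; 2√(D_R t) = 25.49 m; argument = (192 − 234.025)/25.49 = -1.649.
C = C₀ × ½·erfc(-1.649) = 650 × 0.9902 = 644 mg/L.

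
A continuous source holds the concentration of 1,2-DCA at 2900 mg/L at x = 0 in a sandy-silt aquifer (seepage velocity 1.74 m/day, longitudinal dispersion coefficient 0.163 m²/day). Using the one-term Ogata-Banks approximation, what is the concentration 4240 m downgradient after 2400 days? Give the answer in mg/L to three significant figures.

For a continuous step input, C/C₀ ≈ ½·erfc((x−vt)/(2√(Dt))).
vt = 1.74 × 2400 = 4176 m and 2√(Dt) = 2√(0.163 × 2400) = 39.56 m.
Argument (x−vt)/(2√(Dt)) = (4240 − 4176)/39.56 = 1.618; ½·erfc(1.618) = 0.01106.
C = 2900 × 0.01106 = 32.1 mg/L.

32.1 mg/L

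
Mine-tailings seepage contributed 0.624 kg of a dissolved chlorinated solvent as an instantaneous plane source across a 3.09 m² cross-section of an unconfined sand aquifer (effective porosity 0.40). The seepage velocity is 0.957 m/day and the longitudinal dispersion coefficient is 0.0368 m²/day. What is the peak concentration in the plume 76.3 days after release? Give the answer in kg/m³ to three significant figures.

0.0850 kg/m³

The peak of an instantaneous 1D plume sits at x = vt; there the Gaussian factor is 1 and C_max = M/(n_e·A·√(4πDt)), where n_e·A is the pore area the mass is dissolved in.
√(4πDt) = √(4π × 0.0368 × 76.3) = 5.940 m, so C_max = 0.624/(0.40 × 3.09 × 5.940) = 0.0850 kg/m³.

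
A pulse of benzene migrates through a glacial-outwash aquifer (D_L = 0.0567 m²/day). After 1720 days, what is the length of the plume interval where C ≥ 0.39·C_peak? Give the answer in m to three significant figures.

The plume is Gaussian with σ = √(2Dt) = √(2 × 0.0567 × 1720) = 13.97 m.
C/C_peak = exp(−Δx²/(2σ²)) = 0.39 ⇒ Δx = σ·√(−2 ln 0.39) = 13.97 × 1.372 = 19.17 m.
Width = 2Δx = 38.3 m.

38.3 m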